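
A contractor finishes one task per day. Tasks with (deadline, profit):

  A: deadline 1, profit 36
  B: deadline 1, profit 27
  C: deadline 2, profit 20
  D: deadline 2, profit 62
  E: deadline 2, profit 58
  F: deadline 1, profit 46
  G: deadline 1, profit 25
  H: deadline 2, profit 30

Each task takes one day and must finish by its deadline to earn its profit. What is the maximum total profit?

Take jobs in profit order; each goes to the latest open slot no later than its deadline.
Profit order: D=62 E=58 F=46 A=36 H=30 B=27 G=25 C=20
Assign: D→slot 2, E→slot 1, F skipped, A skipped, H skipped, B skipped, G skipped, C skipped.
Slots: [1:E] [2:D]
Profit = 58 + 62 = 120

120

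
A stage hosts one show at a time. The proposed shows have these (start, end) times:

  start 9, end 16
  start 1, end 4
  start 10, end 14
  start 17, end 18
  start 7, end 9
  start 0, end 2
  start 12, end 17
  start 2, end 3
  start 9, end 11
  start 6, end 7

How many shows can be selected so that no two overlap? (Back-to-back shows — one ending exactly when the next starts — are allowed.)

Greedy by earliest finish: after sorting by end time, pick each interval compatible with the last pick.
By end time: (0,2), (2,3), (1,4), (6,7), (7,9), (9,11), (10,14), (9,16), (12,17), (17,18).
Pick (0,2); next start ≥ 2 → (2,3); next start ≥ 3 → (6,7); next start ≥ 7 → (7,9); next start ≥ 9 → (9,11); next start ≥ 11 → (12,17); next start ≥ 17 → (17,18).
Selected 7 shows.

7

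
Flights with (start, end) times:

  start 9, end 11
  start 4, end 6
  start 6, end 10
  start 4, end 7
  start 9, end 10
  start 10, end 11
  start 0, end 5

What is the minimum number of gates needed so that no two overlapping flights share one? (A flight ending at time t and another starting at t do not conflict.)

3

starts: [0, 4, 4, 6, 9, 9, 10]
ends:   [5, 6, 7, 10, 10, 11, 11]
s0→1 s4→2 s4→3  — peak 3.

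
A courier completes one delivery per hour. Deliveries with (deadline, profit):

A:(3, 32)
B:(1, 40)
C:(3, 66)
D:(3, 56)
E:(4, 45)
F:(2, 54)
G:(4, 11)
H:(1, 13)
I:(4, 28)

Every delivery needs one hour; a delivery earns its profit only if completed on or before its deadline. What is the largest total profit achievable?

By profit: C(d3,66), D(d3,56), F(d2,54), E(d4,45), B(d1,40), A(d3,32), I(d4,28), H(d1,13), G(d4,11)
C→slot 3; D→slot 2; F→slot 1; E→slot 4; B skipped; A skipped; I skipped; H skipped; G skipped.
Profit = 54 + 56 + 66 + 45 = 221

221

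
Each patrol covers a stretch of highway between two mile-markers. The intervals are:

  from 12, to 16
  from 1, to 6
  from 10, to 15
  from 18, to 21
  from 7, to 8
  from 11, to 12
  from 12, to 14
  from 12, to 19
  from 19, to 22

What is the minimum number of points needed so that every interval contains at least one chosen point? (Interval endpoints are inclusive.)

Process intervals by earliest right end; each time one isn't hit yet, stab at its right endpoint.
Sorted: [1,6] [7,8] [11,12] [12,14] [10,15] [12,16] [12,19] [18,21] [19,22]
{[1,6]} hit by 6; {[7,8]} hit by 8; {[11,12],[12,14],[10,15],[12,16],[12,19]} hit by 12; {[18,21],[19,22]} hit by 21.
Points: 6, 8, 12, 21 (4 total).

4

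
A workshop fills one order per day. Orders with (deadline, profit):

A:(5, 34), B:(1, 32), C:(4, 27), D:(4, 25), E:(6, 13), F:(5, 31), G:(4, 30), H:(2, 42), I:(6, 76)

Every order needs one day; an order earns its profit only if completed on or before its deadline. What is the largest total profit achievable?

Take jobs in profit order; each goes to the latest open slot no later than its deadline.
Profit order: I=76 H=42 A=34 B=32 F=31 G=30 C=27 D=25 E=13
Assign: I→slot 6, H→slot 2, A→slot 5, B→slot 1, F→slot 4, G→slot 3, C skipped, D skipped, E skipped.
Slots: [1:B] [2:H] [3:G] [4:F] [5:A] [6:I]
Profit = 32 + 42 + 30 + 31 + 34 + 76 = 245

245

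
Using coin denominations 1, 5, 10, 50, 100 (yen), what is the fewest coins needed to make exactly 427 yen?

427 − 4×100→27 − 2×10→7 − 1×5→2 − 2×1→0
Total coins = 4 + 2 + 1 + 2 = 9

9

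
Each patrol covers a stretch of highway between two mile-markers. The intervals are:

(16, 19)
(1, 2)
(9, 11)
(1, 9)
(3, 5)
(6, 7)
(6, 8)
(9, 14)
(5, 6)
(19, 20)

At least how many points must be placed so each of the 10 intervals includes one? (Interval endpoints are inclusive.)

5

Sorted: [1,2] [3,5] [5,6] [6,7] [6,8] [1,9] [9,11] [9,14] [16,19] [19,20]
{[1,2]} hit by 2; {[3,5],[5,6]} hit by 5; {[6,7],[6,8],[1,9]} hit by 7; {[9,11],[9,14]} hit by 11; {[16,19],[19,20]} hit by 19.
Points: 2, 5, 7, 11, 19 (5 total).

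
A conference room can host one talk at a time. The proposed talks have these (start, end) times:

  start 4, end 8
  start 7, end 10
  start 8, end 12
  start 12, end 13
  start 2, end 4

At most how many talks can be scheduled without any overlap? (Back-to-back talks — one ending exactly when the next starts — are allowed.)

Greedy by earliest finish: after sorting by end time, pick each interval compatible with the last pick.
By end time: (2,4), (4,8), (7,10), (8,12), (12,13).
Pick (2,4); next start ≥ 4 → (4,8); next start ≥ 8 → (8,12); next start ≥ 12 → (12,13).
Selected 4 talks.

4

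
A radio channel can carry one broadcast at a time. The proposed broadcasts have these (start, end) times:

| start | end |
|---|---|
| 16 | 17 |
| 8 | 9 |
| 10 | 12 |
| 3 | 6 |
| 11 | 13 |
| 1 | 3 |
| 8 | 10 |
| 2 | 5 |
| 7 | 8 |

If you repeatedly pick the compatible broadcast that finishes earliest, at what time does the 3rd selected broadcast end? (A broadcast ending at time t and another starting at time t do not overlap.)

Sorted by end: (1,3)  (2,5)  (3,6)  (7,8)  (8,9)  (8,10)  (10,12)  (11,13)  (16,17)
take (1,3); take (3,6); take (7,8); take (8,9); skip (8,10); take (10,12); skip (11,13); take (16,17).
Selected: (1,3) (3,6) (7,8) (8,9) (10,12) (16,17)

8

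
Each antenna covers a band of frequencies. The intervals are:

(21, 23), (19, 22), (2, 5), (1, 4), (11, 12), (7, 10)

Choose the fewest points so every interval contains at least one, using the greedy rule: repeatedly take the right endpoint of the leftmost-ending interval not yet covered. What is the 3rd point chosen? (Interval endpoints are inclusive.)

12

By right end: [1,4]  [2,5]  [7,10]  [11,12]  [19,22]  [21,23]
[1,4] uncovered → point at 4; [7,10] uncovered → point at 10; [11,12] uncovered → point at 12; [19,22] uncovered → point at 22.
Points: 4, 10, 12, 22 (4 total).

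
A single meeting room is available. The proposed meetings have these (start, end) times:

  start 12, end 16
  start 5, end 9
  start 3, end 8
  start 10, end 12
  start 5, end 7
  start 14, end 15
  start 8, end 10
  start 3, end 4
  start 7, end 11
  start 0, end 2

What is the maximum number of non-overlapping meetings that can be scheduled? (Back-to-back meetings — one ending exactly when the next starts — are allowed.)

Sort by end time and greedily take each interval whose start is ≥ the last chosen end.
By end time: (0,2), (3,4), (5,7), (3,8), (5,9), (8,10), (7,11), (10,12), (14,15), (12,16).
Pick (0,2); next start ≥ 2 → (3,4); next start ≥ 4 → (5,7); next start ≥ 7 → (8,10); next start ≥ 10 → (10,12); next start ≥ 12 → (14,15).
Selected 6 meetings.

6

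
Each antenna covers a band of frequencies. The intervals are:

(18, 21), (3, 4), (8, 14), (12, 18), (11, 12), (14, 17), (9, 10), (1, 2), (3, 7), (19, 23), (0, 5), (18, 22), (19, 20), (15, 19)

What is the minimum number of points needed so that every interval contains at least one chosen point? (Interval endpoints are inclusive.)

By right end: [1,2]  [3,4]  [0,5]  [3,7]  [9,10]  [11,12]  [8,14]  [14,17]  [12,18]  [15,19]  [19,20]  [18,21]  [18,22]  [19,23]
[1,2] uncovered → point at 2; [3,4] uncovered → point at 4; [9,10] uncovered → point at 10; [11,12] uncovered → point at 12; [14,17] uncovered → point at 17; [19,20] uncovered → point at 20.
Points: 2, 4, 10, 12, 17, 20 (6 total).

6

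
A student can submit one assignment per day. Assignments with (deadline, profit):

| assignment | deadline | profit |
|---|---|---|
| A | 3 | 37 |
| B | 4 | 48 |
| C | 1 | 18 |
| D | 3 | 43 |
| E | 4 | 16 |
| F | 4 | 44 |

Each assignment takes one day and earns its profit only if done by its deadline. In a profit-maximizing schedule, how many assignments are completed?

4

By profit: B(d4,48), F(d4,44), D(d3,43), A(d3,37), C(d1,18), E(d4,16)
B→slot 4; F→slot 3; D→slot 2; A→slot 1; C skipped; E skipped.
4 of 6 scheduled.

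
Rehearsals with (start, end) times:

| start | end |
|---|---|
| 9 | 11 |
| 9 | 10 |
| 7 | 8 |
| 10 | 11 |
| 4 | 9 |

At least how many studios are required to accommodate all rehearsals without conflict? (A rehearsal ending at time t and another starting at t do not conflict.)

2

Count concurrent intervals with a sweep; the peak is the room count.
starts: [4, 7, 9, 9, 10]
ends:   [8, 9, 10, 11, 11]
s4→1 s7→2  — peak 2.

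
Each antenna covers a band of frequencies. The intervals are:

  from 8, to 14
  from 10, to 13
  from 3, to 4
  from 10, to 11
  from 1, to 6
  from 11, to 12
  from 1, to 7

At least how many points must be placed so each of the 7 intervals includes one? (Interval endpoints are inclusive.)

2

Sorted: [3,4] [1,6] [1,7] [10,11] [11,12] [10,13] [8,14]
{[3,4],[1,6],[1,7]} hit by 4; {[10,11],[11,12],[10,13],[8,14]} hit by 11.
Points: 4, 11 (2 total).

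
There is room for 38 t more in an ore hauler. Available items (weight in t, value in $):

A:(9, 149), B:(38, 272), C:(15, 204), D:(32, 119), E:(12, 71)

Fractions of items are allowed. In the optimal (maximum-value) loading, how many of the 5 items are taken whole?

Sort by value per unit weight and fill in that order.
Ratios (sorted): A 16.56, C 13.60, B 7.16, E 5.92, D 3.72
take A (9 @ 149); take C (15 @ 204); take 14/38 of B → 100.21. Capacity used 38/38.
2 item(s) taken whole; one partial (take 14/38 of B).

2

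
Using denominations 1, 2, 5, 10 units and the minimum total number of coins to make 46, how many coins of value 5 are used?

Greedy: take as many of the largest coin as possible, then repeat with the remainder.
46 − 4×10→6 − 1×5→1 − 1×1→0
Count of 5: 1

1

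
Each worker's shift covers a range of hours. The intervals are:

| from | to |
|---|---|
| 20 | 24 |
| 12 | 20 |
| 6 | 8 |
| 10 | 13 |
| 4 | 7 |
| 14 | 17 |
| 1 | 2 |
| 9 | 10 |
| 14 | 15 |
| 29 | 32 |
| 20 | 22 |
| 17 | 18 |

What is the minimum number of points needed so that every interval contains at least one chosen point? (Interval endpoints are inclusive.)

Sort by right endpoint; whenever an interval is uncovered, place a point at its right end.
Sorted: [1,2] [4,7] [6,8] [9,10] [10,13] [14,15] [14,17] [17,18] [12,20] [20,22] [20,24] [29,32]
{[1,2]} hit by 2; {[4,7],[6,8]} hit by 7; {[9,10],[10,13]} hit by 10; {[14,15],[14,17]} hit by 15; {[17,18],[12,20]} hit by 18; {[20,22],[20,24]} hit by 22; {[29,32]} hit by 32.
Points: 2, 7, 10, 15, 18, 22, 32 (7 total).

7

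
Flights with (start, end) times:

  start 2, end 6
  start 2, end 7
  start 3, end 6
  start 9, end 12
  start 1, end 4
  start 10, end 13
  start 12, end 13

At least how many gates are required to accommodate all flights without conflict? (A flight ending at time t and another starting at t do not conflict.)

4

The answer is the maximum number of intervals overlapping at any instant.
Events (time:±→running): 1:+→1 2:+→2 2:+→3 3:+→4 … peak 4.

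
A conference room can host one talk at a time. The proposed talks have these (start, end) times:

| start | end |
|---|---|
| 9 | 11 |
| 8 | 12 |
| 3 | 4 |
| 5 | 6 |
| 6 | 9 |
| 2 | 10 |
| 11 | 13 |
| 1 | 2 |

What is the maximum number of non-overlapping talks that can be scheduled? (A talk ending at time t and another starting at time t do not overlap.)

Order by finish time; keep every interval that doesn't clash with the previous kept one.
Sorted by end: (1,2)  (3,4)  (5,6)  (6,9)  (2,10)  (9,11)  (8,12)  (11,13)
take (1,2); take (3,4); take (5,6); take (6,9); skip (2,10); take (9,11); skip (8,12); take (11,13).
Selected 6 talks.

6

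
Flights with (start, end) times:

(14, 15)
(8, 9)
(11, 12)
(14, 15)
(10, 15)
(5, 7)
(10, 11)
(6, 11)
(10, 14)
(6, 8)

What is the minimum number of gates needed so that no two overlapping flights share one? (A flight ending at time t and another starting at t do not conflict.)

starts: [5, 6, 6, 8, 10, 10, 10, 11, 14, 14]
ends:   [7, 8, 9, 11, 11, 12, 14, 15, 15, 15]
s5→1 s6→2 s6→3 e7→2 e8→1 s8→2 e9→1 s10→2 s10→3 s10→4  — peak 4.

4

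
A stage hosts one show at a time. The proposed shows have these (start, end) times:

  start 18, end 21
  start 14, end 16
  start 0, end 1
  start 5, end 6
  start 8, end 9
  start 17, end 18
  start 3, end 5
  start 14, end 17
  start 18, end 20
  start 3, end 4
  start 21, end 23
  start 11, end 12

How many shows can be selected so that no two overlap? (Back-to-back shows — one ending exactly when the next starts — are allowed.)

By end time: (0,1), (3,4), (3,5), (5,6), (8,9), (11,12), (14,16), (14,17), (17,18), (18,20), (18,21), (21,23).
Pick (0,1); next start ≥ 1 → (3,4); next start ≥ 4 → (5,6); next start ≥ 6 → (8,9); next start ≥ 9 → (11,12); next start ≥ 12 → (14,16); next start ≥ 16 → (17,18); next start ≥ 18 → (18,20); next start ≥ 20 → (21,23).
Selected 9 shows.

9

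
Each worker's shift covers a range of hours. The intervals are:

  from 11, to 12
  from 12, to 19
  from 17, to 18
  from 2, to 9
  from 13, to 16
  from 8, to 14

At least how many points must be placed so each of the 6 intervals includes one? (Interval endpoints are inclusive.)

Process intervals by earliest right end; each time one isn't hit yet, stab at its right endpoint.
By right end: [2,9]  [11,12]  [8,14]  [13,16]  [17,18]  [12,19]
[2,9] uncovered → point at 9; [11,12] uncovered → point at 12; [13,16] uncovered → point at 16; [17,18] uncovered → point at 18.
Points: 9, 12, 16, 18 (4 total).

4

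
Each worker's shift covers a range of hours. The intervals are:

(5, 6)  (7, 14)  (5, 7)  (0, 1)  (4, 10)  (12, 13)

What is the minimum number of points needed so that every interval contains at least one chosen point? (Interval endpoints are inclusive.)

Process intervals by earliest right end; each time one isn't hit yet, stab at its right endpoint.
By right end: [0,1]  [5,6]  [5,7]  [4,10]  [12,13]  [7,14]
[0,1] uncovered → point at 1; [5,6] uncovered → point at 6; [12,13] uncovered → point at 13.
Points: 1, 6, 13 (3 total).

3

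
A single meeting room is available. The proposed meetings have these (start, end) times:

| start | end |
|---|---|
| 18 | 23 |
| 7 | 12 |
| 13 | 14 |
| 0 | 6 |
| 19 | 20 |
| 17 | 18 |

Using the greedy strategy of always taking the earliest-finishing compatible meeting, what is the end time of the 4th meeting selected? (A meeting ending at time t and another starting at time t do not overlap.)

18

Order by finish time; keep every interval that doesn't clash with the previous kept one.
Sorted by end: (0,6)  (7,12)  (13,14)  (17,18)  (19,20)  (18,23)
take (0,6); take (7,12); take (13,14); take (17,18); take (19,20).
Selected: (0,6) (7,12) (13,14) (17,18) (19,20)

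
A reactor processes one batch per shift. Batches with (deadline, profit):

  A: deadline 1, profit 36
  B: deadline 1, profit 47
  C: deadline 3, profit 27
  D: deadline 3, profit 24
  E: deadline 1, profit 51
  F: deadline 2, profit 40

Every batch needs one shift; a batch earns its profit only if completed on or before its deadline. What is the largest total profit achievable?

Sort by profit descending; place each in the latest free slot ≤ its deadline.
Profit order: E=51 B=47 F=40 A=36 C=27 D=24
Assign: E→slot 1, B skipped, F→slot 2, A skipped, C→slot 3, D skipped.
Slots: [1:E] [2:F] [3:C]
Profit = 51 + 40 + 27 = 118

118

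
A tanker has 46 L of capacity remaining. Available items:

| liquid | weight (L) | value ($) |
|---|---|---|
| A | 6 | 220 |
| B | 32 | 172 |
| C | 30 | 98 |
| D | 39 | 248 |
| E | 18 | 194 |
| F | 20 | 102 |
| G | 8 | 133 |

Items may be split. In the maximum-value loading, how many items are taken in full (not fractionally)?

3

Greedy by value/weight ratio, highest first.
Order: A (220/6=36.67) > G (133/8=16.62) > E (194/18=10.78) > D (248/39=6.36) > B (172/32=5.38) > F (102/20=5.10) > C (98/30=3.27)
Fill: take A (6 @ 220) → take G (8 @ 133) → take E (18 @ 194) → take 14/39 of D → 89.03; 46/46 used.
3 item(s) taken whole; one partial (take 14/39 of D).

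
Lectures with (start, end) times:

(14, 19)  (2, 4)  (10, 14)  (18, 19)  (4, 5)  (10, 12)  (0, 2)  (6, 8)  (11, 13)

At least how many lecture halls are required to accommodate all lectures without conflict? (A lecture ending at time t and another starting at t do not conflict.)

3

Count concurrent intervals with a sweep; the peak is the room count.
starts: [0, 2, 4, 6, 10, 10, 11, 14, 18]
ends:   [2, 4, 5, 8, 12, 13, 14, 19, 19]
s0→1 e2→0 s2→1 e4→0 s4→1 e5→0 s6→1 e8→0 s10→1 s10→2 s11→3  — peak 3.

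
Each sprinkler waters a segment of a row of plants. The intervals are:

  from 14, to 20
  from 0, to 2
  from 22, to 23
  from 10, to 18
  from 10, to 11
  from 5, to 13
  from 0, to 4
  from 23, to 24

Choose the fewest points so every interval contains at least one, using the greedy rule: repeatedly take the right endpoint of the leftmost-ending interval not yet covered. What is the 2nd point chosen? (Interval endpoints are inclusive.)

11

Process intervals by earliest right end; each time one isn't hit yet, stab at its right endpoint.
By right end: [0,2]  [0,4]  [10,11]  [5,13]  [10,18]  [14,20]  [22,23]  [23,24]
[0,2] uncovered → point at 2; [10,11] uncovered → point at 11; [14,20] uncovered → point at 20; [22,23] uncovered → point at 23.
Points: 2, 11, 20, 23 (4 total).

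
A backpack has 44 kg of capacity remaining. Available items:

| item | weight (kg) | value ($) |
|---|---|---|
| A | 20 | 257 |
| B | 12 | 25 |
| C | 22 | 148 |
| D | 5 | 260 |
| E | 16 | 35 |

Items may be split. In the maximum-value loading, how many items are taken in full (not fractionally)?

2

Ratios (sorted): D 52.00, A 12.85, C 6.73, E 2.19, B 2.08
take D (5 @ 260); take A (20 @ 257); take 19/22 of C → 127.82. Capacity used 44/44.
2 item(s) taken whole; one partial (take 19/22 of C).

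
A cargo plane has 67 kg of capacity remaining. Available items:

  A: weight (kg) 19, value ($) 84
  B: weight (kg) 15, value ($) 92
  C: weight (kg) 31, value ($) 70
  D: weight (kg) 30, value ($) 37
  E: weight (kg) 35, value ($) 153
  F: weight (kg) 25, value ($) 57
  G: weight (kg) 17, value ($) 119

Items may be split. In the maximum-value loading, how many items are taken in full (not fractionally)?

Sort by value per unit weight and fill in that order.
Ratios (sorted): G 7.00, B 6.13, A 4.42, E 4.37, F 2.28, C 2.26, D 1.23
take G (17 @ 119); take B (15 @ 92); take A (19 @ 84); take 16/35 of E → 69.94. Capacity used 67/67.
3 item(s) taken whole; one partial (take 16/35 of E).

3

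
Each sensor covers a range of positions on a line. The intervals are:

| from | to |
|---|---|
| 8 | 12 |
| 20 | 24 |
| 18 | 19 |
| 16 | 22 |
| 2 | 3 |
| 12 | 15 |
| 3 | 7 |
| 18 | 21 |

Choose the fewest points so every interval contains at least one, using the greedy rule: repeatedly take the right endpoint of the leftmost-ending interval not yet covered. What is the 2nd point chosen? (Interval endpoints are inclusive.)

12

Process intervals by earliest right end; each time one isn't hit yet, stab at its right endpoint.
Sorted: [2,3] [3,7] [8,12] [12,15] [18,19] [18,21] [16,22] [20,24]
{[2,3],[3,7]} hit by 3; {[8,12],[12,15]} hit by 12; {[18,19],[18,21],[16,22]} hit by 19; {[20,24]} hit by 24.
Points: 3, 12, 19, 24 (4 total).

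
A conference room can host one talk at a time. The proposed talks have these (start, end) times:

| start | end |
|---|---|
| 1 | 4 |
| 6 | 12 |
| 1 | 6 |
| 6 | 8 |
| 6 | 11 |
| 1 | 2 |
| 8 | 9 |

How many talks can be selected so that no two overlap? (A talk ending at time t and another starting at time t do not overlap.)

3

Order by finish time; keep every interval that doesn't clash with the previous kept one.
Sorted by end: (1,2)  (1,4)  (1,6)  (6,8)  (8,9)  (6,11)  (6,12)
take (1,2); take (6,8); take (8,9); skip (6,11); skip (6,12).
Selected 3 talks.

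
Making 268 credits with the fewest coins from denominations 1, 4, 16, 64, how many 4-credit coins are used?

Use the largest denomination that fits, subtract, and repeat.
268 − 4×64→12 − 3×4→0
Count of 4: 3

3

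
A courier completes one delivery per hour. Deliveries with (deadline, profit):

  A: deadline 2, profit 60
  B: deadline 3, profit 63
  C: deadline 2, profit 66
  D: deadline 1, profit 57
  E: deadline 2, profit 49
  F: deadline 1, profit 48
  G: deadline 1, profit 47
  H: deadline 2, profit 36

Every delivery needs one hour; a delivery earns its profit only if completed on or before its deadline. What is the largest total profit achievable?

189

Take jobs in profit order; each goes to the latest open slot no later than its deadline.
By profit: C(d2,66), B(d3,63), A(d2,60), D(d1,57), E(d2,49), F(d1,48), G(d1,47), H(d2,36)
C→slot 2; B→slot 3; A→slot 1; D skipped; E skipped; F skipped; G skipped; H skipped.
Profit = 60 + 66 + 63 = 189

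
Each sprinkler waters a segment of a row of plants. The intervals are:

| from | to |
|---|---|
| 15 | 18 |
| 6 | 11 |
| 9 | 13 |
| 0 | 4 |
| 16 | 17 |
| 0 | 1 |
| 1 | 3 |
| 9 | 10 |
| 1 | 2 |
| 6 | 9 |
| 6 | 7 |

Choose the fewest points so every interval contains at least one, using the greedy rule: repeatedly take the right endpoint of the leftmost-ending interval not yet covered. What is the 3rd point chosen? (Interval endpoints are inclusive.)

10

Sorted: [0,1] [1,2] [1,3] [0,4] [6,7] [6,9] [9,10] [6,11] [9,13] [16,17] [15,18]
{[0,1],[1,2],[1,3],[0,4]} hit by 1; {[6,7],[6,9]} hit by 7; {[9,10],[6,11],[9,13]} hit by 10; {[16,17],[15,18]} hit by 17.
Points: 1, 7, 10, 17 (4 total).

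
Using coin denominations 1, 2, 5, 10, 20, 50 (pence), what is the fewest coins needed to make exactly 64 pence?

64 − 1×50→14 − 1×10→4 − 2×2→0
Total coins = 1 + 1 + 2 = 4

4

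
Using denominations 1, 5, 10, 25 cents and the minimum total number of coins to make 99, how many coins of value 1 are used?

99 = 3×25 + 2×10 + 4×1
Count of 1: 4

4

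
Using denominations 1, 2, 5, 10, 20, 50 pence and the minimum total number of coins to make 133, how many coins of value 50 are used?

133 = 2×50 + 1×20 + 1×10 + 1×2 + 1×1
Count of 50: 2

2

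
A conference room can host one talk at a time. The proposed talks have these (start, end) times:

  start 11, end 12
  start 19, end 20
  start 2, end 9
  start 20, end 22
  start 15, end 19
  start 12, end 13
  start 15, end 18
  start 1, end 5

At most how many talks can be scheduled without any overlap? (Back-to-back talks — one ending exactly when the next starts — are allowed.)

By end time: (1,5), (2,9), (11,12), (12,13), (15,18), (15,19), (19,20), (20,22).
Pick (1,5); next start ≥ 5 → (11,12); next start ≥ 12 → (12,13); next start ≥ 13 → (15,18); next start ≥ 18 → (19,20); next start ≥ 20 → (20,22).
Selected 6 talks.

6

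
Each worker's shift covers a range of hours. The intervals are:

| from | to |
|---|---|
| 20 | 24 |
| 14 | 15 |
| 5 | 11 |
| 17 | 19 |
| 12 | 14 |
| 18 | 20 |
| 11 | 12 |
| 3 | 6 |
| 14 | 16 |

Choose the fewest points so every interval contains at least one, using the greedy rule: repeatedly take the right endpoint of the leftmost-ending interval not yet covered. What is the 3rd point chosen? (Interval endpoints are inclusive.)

Sort by right endpoint; whenever an interval is uncovered, place a point at its right end.
By right end: [3,6]  [5,11]  [11,12]  [12,14]  [14,15]  [14,16]  [17,19]  [18,20]  [20,24]
[3,6] uncovered → point at 6; [11,12] uncovered → point at 12; [14,15] uncovered → point at 15; [17,19] uncovered → point at 19; [20,24] uncovered → point at 24.
Points: 6, 12, 15, 19, 24 (5 total).

15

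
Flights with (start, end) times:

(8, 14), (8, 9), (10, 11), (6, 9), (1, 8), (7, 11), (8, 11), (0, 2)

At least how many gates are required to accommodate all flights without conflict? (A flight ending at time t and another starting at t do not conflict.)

starts: [0, 1, 6, 7, 8, 8, 8, 10]
ends:   [2, 8, 9, 9, 11, 11, 11, 14]
s0→1 s1→2 e2→1 s6→2 s7→3 e8→2 s8→3 s8→4 s8→5  — peak 5.

5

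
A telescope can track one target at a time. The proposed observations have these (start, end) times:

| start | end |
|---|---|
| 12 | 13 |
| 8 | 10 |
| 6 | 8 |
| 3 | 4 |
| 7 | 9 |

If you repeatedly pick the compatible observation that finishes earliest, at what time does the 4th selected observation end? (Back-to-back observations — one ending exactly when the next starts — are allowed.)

By end time: (3,4), (6,8), (7,9), (8,10), (12,13).
Pick (3,4); next start ≥ 4 → (6,8); next start ≥ 8 → (8,10); next start ≥ 10 → (12,13).
Selected: (3,4) (6,8) (8,10) (12,13)

13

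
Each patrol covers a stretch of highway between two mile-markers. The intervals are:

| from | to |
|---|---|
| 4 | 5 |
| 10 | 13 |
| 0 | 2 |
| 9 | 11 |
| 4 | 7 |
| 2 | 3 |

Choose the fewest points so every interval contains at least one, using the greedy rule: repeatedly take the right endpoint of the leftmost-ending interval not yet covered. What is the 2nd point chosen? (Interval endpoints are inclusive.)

5

Sort by right endpoint; whenever an interval is uncovered, place a point at its right end.
Sorted: [0,2] [2,3] [4,5] [4,7] [9,11] [10,13]
{[0,2],[2,3]} hit by 2; {[4,5],[4,7]} hit by 5; {[9,11],[10,13]} hit by 11.
Points: 2, 5, 11 (3 total).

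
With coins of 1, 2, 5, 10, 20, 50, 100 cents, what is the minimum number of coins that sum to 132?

132 − 1×100→32 − 1×20→12 − 1×10→2 − 1×2→0
Total coins = 1 + 1 + 1 + 1 = 4

4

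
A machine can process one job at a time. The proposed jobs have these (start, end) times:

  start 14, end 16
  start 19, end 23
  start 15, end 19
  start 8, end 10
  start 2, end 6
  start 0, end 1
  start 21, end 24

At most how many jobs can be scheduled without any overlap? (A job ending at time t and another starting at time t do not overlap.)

By end time: (0,1), (2,6), (8,10), (14,16), (15,19), (19,23), (21,24).
Pick (0,1); next start ≥ 1 → (2,6); next start ≥ 6 → (8,10); next start ≥ 10 → (14,16); next start ≥ 16 → (19,23).
Selected 5 jobs.

5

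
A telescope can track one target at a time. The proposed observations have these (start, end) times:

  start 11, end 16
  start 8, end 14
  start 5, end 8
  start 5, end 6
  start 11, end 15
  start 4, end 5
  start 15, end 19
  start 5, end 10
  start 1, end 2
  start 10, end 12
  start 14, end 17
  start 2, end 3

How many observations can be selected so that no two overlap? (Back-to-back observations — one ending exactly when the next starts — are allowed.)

Sort by end time and greedily take each interval whose start is ≥ the last chosen end.
Sorted by end: (1,2)  (2,3)  (4,5)  (5,6)  (5,8)  (5,10)  (10,12)  (8,14)  (11,15)  (11,16)  (14,17)  (15,19)
take (1,2); take (2,3); take (4,5); take (5,6); skip (5,10); take (10,12); take (14,17); skip (15,19).
Selected 6 observations.

6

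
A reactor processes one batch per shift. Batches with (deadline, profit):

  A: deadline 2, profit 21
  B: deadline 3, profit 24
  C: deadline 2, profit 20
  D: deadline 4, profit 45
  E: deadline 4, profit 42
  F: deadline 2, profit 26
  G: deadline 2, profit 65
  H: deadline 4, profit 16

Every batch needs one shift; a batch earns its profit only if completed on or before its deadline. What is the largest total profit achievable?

Sort by profit descending; place each in the latest free slot ≤ its deadline.
Profit order: G=65 D=45 E=42 F=26 B=24 A=21 C=20 H=16
Assign: G→slot 2, D→slot 4, E→slot 3, F→slot 1, B skipped, A skipped, C skipped, H skipped.
Slots: [1:F] [2:G] [3:E] [4:D]
Profit = 26 + 65 + 42 + 45 = 178

178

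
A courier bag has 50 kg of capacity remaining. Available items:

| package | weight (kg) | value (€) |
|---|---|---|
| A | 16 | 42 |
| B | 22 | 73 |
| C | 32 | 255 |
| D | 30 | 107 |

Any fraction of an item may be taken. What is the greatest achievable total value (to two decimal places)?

319.20

Order: C (255/32=7.97) > D (107/30=3.57) > B (73/22=3.32) > A (42/16=2.62)
Fill: take C (32 @ 255) → take 18/30 of D → 64.20; 50/50 used.
Total value = 319.20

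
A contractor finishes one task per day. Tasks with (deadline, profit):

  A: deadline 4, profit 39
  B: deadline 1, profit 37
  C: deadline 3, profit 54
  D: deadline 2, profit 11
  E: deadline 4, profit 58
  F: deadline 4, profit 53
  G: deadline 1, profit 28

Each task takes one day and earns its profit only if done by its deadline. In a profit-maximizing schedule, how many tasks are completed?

Sort by profit descending; place each in the latest free slot ≤ its deadline.
By profit: E(d4,58), C(d3,54), F(d4,53), A(d4,39), B(d1,37), G(d1,28), D(d2,11)
E→slot 4; C→slot 3; F→slot 2; A→slot 1; B skipped; G skipped; D skipped.
4 of 7 scheduled.

4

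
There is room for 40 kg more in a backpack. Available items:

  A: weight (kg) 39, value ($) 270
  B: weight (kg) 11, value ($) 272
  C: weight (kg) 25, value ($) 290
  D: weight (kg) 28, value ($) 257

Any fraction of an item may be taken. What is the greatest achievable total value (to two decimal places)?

Greedy by value/weight ratio, highest first.
Order: B (272/11=24.73) > C (290/25=11.60) > D (257/28=9.18) > A (270/39=6.92)
Fill: take B (11 @ 272) → take C (25 @ 290) → take 4/28 of D → 36.71; 40/40 used.
Total value = 598.71

598.71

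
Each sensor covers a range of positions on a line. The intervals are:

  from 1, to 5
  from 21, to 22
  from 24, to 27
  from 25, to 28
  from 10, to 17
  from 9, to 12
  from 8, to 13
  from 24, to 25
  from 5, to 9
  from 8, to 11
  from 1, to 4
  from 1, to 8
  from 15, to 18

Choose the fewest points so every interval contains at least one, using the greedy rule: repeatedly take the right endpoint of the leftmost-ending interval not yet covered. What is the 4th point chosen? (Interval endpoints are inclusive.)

22

Sorted: [1,4] [1,5] [1,8] [5,9] [8,11] [9,12] [8,13] [10,17] [15,18] [21,22] [24,25] [24,27] [25,28]
{[1,4],[1,5],[1,8]} hit by 4; {[5,9],[8,11],[9,12],[8,13]} hit by 9; {[10,17],[15,18]} hit by 17; {[21,22]} hit by 22; {[24,25],[24,27],[25,28]} hit by 25.
Points: 4, 9, 17, 22, 25 (5 total).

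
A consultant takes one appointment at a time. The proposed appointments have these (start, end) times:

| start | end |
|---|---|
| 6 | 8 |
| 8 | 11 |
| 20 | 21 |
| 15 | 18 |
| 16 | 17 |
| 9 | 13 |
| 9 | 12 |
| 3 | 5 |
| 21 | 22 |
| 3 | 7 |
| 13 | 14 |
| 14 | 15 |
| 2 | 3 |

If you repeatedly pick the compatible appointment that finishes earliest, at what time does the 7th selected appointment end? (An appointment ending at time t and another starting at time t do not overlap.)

Greedy by earliest finish: after sorting by end time, pick each interval compatible with the last pick.
Sorted by end: (2,3)  (3,5)  (3,7)  (6,8)  (8,11)  (9,12)  (9,13)  (13,14)  (14,15)  (16,17)  (15,18)  (20,21)  (21,22)
take (2,3); take (3,5); skip (3,7); take (6,8); take (8,11); skip (9,12); skip (9,13); take (13,14); take (14,15); take (16,17); take (20,21); take (21,22).
Selected: (2,3) (3,5) (6,8) (8,11) (13,14) (14,15) (16,17) (20,21) (21,22)

17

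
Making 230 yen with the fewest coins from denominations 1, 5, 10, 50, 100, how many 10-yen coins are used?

3

Greedy: take as many of the largest coin as possible, then repeat with the remainder.
230 = 2×100 + 3×10
Count of 10: 3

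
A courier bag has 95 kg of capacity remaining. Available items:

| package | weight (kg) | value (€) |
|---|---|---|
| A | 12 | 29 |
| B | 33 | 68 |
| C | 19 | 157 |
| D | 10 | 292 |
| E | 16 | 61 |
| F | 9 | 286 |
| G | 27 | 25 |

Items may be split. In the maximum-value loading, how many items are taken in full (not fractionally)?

Order: F (286/9=31.78) > D (292/10=29.20) > C (157/19=8.26) > E (61/16=3.81) > A (29/12=2.42) > B (68/33=2.06) > G (25/27=0.93)
Fill: take F (9 @ 286) → take D (10 @ 292) → take C (19 @ 157) → take E (16 @ 61) → take A (12 @ 29) → take 29/33 of B → 59.76; 95/95 used.
5 item(s) taken whole; one partial (take 29/33 of B).

5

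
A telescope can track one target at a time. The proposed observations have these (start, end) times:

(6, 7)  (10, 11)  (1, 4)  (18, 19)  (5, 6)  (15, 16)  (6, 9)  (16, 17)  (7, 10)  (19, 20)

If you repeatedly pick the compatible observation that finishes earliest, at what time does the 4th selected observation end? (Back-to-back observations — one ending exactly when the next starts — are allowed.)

10

Order by finish time; keep every interval that doesn't clash with the previous kept one.
By end time: (1,4), (5,6), (6,7), (6,9), (7,10), (10,11), (15,16), (16,17), (18,19), (19,20).
Pick (1,4); next start ≥ 4 → (5,6); next start ≥ 6 → (6,7); next start ≥ 7 → (7,10); next start ≥ 10 → (10,11); next start ≥ 11 → (15,16); next start ≥ 16 → (16,17); next start ≥ 17 → (18,19); next start ≥ 19 → (19,20).
Selected: (1,4) (5,6) (6,7) (7,10) (10,11) (15,16) (16,17) (18,19) (19,20)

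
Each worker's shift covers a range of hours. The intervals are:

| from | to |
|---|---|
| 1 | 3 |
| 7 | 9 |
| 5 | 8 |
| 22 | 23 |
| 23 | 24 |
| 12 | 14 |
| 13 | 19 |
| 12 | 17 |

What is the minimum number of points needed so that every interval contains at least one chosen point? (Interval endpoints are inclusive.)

Process intervals by earliest right end; each time one isn't hit yet, stab at its right endpoint.
Sorted: [1,3] [5,8] [7,9] [12,14] [12,17] [13,19] [22,23] [23,24]
{[1,3]} hit by 3; {[5,8],[7,9]} hit by 8; {[12,14],[12,17],[13,19]} hit by 14; {[22,23],[23,24]} hit by 23.
Points: 3, 8, 14, 23 (4 total).

4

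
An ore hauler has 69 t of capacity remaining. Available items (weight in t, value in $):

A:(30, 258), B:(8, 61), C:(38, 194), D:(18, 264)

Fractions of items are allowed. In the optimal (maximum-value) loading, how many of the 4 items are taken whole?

Greedy by value/weight ratio, highest first.
Ratios (sorted): D 14.67, A 8.60, B 7.62, C 5.11
take D (18 @ 264); take A (30 @ 258); take B (8 @ 61); take 13/38 of C → 66.37. Capacity used 69/69.
3 item(s) taken whole; one partial (take 13/38 of C).

3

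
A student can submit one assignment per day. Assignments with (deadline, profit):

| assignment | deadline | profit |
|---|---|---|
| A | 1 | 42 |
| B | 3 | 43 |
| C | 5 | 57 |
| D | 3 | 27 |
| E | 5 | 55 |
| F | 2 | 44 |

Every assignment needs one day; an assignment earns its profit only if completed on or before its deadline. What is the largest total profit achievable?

241

Profit order: C=57 E=55 F=44 B=43 A=42 D=27
Assign: C→slot 5, E→slot 4, F→slot 2, B→slot 3, A→slot 1, D skipped.
Slots: [1:A] [2:F] [3:B] [4:E] [5:C]
Profit = 42 + 44 + 43 + 55 + 57 = 241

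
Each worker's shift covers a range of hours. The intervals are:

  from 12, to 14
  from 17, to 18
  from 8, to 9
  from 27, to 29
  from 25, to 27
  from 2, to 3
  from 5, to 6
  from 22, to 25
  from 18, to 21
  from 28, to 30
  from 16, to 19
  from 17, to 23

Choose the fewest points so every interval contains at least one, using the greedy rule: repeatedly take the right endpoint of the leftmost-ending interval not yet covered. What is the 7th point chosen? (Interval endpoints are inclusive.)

Sorted: [2,3] [5,6] [8,9] [12,14] [17,18] [16,19] [18,21] [17,23] [22,25] [25,27] [27,29] [28,30]
{[2,3]} hit by 3; {[5,6]} hit by 6; {[8,9]} hit by 9; {[12,14]} hit by 14; {[17,18],[16,19],[18,21],[17,23]} hit by 18; {[22,25],[25,27]} hit by 25; {[27,29],[28,30]} hit by 29.
Points: 3, 6, 9, 14, 18, 25, 29 (7 total).

29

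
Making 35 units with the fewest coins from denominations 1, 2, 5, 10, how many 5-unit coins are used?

1

35 = 3×10 + 1×5
Count of 5: 1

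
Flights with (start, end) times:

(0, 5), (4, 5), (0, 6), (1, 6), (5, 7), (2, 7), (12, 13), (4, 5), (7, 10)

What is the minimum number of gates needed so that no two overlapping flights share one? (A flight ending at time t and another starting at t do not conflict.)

6

Count concurrent intervals with a sweep; the peak is the room count.
Events (time:±→running): 0:+→1 0:+→2 1:+→3 2:+→4 4:+→5 4:+→6 … peak 6.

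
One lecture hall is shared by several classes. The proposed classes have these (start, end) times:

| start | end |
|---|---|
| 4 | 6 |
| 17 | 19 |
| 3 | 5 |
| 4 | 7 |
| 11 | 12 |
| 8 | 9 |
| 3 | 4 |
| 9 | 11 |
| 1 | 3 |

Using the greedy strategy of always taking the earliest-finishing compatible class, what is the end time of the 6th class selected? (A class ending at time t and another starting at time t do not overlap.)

Sort by end time and greedily take each interval whose start is ≥ the last chosen end.
Sorted by end: (1,3)  (3,4)  (3,5)  (4,6)  (4,7)  (8,9)  (9,11)  (11,12)  (17,19)
take (1,3); take (3,4); skip (3,5); take (4,6); take (8,9); take (9,11); take (11,12); take (17,19).
Selected: (1,3) (3,4) (4,6) (8,9) (9,11) (11,12) (17,19)

12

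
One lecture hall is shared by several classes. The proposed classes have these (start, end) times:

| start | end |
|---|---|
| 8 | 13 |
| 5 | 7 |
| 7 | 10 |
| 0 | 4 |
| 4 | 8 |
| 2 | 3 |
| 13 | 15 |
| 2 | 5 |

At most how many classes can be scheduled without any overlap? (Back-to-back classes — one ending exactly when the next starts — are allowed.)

4

Greedy by earliest finish: after sorting by end time, pick each interval compatible with the last pick.
By end time: (2,3), (0,4), (2,5), (5,7), (4,8), (7,10), (8,13), (13,15).
Pick (2,3); next start ≥ 3 → (5,7); next start ≥ 7 → (7,10); next start ≥ 10 → (13,15).
Selected 4 classes.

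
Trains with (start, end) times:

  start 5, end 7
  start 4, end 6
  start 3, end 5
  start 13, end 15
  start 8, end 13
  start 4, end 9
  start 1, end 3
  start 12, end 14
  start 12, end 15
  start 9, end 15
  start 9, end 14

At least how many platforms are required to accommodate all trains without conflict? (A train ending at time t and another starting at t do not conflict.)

starts: [1, 3, 4, 4, 5, 8, 9, 9, 12, 12, 13]
ends:   [3, 5, 6, 7, 9, 13, 14, 14, 15, 15, 15]
s1→1 e3→0 s3→1 s4→2 s4→3 e5→2 s5→3 e6→2 e7→1 s8→2 e9→1 s9→2 s9→3 s12→4 s12→5  — peak 5.

5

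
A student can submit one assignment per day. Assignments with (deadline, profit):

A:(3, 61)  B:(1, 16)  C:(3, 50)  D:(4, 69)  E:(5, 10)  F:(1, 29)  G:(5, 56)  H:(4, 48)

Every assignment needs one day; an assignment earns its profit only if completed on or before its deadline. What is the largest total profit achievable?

Profit order: D=69 A=61 G=56 C=50 H=48 F=29 B=16 E=10
Assign: D→slot 4, A→slot 3, G→slot 5, C→slot 2, H→slot 1, F skipped, B skipped, E skipped.
Slots: [1:H] [2:C] [3:A] [4:D] [5:G]
Profit = 48 + 50 + 61 + 69 + 56 = 284

284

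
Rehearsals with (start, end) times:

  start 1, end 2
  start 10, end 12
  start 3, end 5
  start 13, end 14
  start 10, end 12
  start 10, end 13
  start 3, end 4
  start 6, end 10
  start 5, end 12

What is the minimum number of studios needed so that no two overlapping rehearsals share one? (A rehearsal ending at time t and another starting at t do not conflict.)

Count concurrent intervals with a sweep; the peak is the room count.
Events (time:±→running): 1:+→1 2:-→0 3:+→1 3:+→2 4:-→1 5:-→0 5:+→1 6:+→2 10:-→1 10:+→2 10:+→3 10:+→4 … peak 4.

4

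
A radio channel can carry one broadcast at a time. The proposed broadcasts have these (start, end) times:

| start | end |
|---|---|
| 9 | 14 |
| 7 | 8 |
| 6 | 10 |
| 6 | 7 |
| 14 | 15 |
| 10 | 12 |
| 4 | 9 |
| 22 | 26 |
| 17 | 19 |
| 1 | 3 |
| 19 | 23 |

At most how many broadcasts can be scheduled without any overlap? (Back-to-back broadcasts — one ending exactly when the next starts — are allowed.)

7

By end time: (1,3), (6,7), (7,8), (4,9), (6,10), (10,12), (9,14), (14,15), (17,19), (19,23), (22,26).
Pick (1,3); next start ≥ 3 → (6,7); next start ≥ 7 → (7,8); next start ≥ 8 → (10,12); next start ≥ 12 → (14,15); next start ≥ 15 → (17,19); next start ≥ 19 → (19,23).
Selected 7 broadcasts.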